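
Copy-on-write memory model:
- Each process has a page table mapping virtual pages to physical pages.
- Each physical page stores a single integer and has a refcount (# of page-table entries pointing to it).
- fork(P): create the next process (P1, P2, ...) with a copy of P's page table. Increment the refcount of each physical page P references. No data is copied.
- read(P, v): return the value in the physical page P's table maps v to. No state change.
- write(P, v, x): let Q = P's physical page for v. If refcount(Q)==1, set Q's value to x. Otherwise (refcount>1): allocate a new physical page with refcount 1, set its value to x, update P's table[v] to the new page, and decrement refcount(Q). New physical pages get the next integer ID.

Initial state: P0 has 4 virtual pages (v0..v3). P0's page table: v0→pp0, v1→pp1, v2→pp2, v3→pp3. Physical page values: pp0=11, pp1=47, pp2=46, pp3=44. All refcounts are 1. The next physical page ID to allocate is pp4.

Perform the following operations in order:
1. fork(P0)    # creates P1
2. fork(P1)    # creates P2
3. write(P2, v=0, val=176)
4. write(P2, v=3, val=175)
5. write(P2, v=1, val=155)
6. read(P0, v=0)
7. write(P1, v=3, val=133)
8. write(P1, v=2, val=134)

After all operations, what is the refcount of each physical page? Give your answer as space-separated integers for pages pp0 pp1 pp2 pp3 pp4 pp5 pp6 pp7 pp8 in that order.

Answer: 2 2 2 1 1 1 1 1 1

Derivation:
Op 1: fork(P0) -> P1. 4 ppages; refcounts: pp0:2 pp1:2 pp2:2 pp3:2
Op 2: fork(P1) -> P2. 4 ppages; refcounts: pp0:3 pp1:3 pp2:3 pp3:3
Op 3: write(P2, v0, 176). refcount(pp0)=3>1 -> COPY to pp4. 5 ppages; refcounts: pp0:2 pp1:3 pp2:3 pp3:3 pp4:1
Op 4: write(P2, v3, 175). refcount(pp3)=3>1 -> COPY to pp5. 6 ppages; refcounts: pp0:2 pp1:3 pp2:3 pp3:2 pp4:1 pp5:1
Op 5: write(P2, v1, 155). refcount(pp1)=3>1 -> COPY to pp6. 7 ppages; refcounts: pp0:2 pp1:2 pp2:3 pp3:2 pp4:1 pp5:1 pp6:1
Op 6: read(P0, v0) -> 11. No state change.
Op 7: write(P1, v3, 133). refcount(pp3)=2>1 -> COPY to pp7. 8 ppages; refcounts: pp0:2 pp1:2 pp2:3 pp3:1 pp4:1 pp5:1 pp6:1 pp7:1
Op 8: write(P1, v2, 134). refcount(pp2)=3>1 -> COPY to pp8. 9 ppages; refcounts: pp0:2 pp1:2 pp2:2 pp3:1 pp4:1 pp5:1 pp6:1 pp7:1 pp8:1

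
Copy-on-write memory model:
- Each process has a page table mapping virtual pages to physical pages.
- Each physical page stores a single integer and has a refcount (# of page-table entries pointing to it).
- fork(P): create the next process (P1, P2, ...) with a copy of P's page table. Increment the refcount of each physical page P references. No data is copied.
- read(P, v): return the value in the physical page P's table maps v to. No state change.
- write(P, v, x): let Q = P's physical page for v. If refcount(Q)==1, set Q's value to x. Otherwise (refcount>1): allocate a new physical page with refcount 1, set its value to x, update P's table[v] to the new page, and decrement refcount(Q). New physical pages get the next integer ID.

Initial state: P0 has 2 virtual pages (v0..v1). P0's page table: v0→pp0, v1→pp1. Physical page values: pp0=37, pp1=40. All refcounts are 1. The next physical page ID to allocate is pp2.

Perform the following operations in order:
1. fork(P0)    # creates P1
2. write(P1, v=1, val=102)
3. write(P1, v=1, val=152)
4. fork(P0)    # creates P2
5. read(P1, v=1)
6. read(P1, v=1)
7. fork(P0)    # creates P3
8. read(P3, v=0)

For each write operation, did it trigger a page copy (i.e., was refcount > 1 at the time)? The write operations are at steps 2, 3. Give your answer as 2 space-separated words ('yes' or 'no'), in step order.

Op 1: fork(P0) -> P1. 2 ppages; refcounts: pp0:2 pp1:2
Op 2: write(P1, v1, 102). refcount(pp1)=2>1 -> COPY to pp2. 3 ppages; refcounts: pp0:2 pp1:1 pp2:1
Op 3: write(P1, v1, 152). refcount(pp2)=1 -> write in place. 3 ppages; refcounts: pp0:2 pp1:1 pp2:1
Op 4: fork(P0) -> P2. 3 ppages; refcounts: pp0:3 pp1:2 pp2:1
Op 5: read(P1, v1) -> 152. No state change.
Op 6: read(P1, v1) -> 152. No state change.
Op 7: fork(P0) -> P3. 3 ppages; refcounts: pp0:4 pp1:3 pp2:1
Op 8: read(P3, v0) -> 37. No state change.

yes no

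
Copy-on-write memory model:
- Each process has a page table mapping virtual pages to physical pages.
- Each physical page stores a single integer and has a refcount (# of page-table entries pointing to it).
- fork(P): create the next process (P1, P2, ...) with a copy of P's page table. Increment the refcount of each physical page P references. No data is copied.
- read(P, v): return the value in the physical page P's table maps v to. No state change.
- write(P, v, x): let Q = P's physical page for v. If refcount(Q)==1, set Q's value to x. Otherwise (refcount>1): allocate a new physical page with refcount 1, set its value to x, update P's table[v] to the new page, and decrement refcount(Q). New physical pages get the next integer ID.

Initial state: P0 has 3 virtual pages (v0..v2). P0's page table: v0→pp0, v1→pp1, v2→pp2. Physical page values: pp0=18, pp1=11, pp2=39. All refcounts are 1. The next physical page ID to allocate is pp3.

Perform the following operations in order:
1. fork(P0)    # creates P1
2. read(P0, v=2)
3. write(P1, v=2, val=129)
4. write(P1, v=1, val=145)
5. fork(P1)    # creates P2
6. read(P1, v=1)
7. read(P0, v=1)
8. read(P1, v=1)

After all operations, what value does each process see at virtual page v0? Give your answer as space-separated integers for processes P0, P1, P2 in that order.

Op 1: fork(P0) -> P1. 3 ppages; refcounts: pp0:2 pp1:2 pp2:2
Op 2: read(P0, v2) -> 39. No state change.
Op 3: write(P1, v2, 129). refcount(pp2)=2>1 -> COPY to pp3. 4 ppages; refcounts: pp0:2 pp1:2 pp2:1 pp3:1
Op 4: write(P1, v1, 145). refcount(pp1)=2>1 -> COPY to pp4. 5 ppages; refcounts: pp0:2 pp1:1 pp2:1 pp3:1 pp4:1
Op 5: fork(P1) -> P2. 5 ppages; refcounts: pp0:3 pp1:1 pp2:1 pp3:2 pp4:2
Op 6: read(P1, v1) -> 145. No state change.
Op 7: read(P0, v1) -> 11. No state change.
Op 8: read(P1, v1) -> 145. No state change.
P0: v0 -> pp0 = 18
P1: v0 -> pp0 = 18
P2: v0 -> pp0 = 18

Answer: 18 18 18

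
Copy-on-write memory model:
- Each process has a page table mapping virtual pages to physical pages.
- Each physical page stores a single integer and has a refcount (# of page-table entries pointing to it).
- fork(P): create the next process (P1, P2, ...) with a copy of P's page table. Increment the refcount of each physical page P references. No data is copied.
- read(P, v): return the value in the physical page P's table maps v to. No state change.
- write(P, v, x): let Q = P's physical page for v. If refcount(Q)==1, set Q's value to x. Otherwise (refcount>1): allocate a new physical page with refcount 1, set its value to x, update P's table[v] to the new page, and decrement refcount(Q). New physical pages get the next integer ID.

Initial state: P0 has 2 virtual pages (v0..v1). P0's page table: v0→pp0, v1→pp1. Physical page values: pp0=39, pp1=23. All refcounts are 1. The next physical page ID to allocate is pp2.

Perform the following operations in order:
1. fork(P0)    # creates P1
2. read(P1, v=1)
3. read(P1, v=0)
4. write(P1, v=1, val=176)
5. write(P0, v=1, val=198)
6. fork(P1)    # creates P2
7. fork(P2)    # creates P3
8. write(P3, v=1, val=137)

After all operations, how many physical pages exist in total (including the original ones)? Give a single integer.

Answer: 4

Derivation:
Op 1: fork(P0) -> P1. 2 ppages; refcounts: pp0:2 pp1:2
Op 2: read(P1, v1) -> 23. No state change.
Op 3: read(P1, v0) -> 39. No state change.
Op 4: write(P1, v1, 176). refcount(pp1)=2>1 -> COPY to pp2. 3 ppages; refcounts: pp0:2 pp1:1 pp2:1
Op 5: write(P0, v1, 198). refcount(pp1)=1 -> write in place. 3 ppages; refcounts: pp0:2 pp1:1 pp2:1
Op 6: fork(P1) -> P2. 3 ppages; refcounts: pp0:3 pp1:1 pp2:2
Op 7: fork(P2) -> P3. 3 ppages; refcounts: pp0:4 pp1:1 pp2:3
Op 8: write(P3, v1, 137). refcount(pp2)=3>1 -> COPY to pp3. 4 ppages; refcounts: pp0:4 pp1:1 pp2:2 pp3:1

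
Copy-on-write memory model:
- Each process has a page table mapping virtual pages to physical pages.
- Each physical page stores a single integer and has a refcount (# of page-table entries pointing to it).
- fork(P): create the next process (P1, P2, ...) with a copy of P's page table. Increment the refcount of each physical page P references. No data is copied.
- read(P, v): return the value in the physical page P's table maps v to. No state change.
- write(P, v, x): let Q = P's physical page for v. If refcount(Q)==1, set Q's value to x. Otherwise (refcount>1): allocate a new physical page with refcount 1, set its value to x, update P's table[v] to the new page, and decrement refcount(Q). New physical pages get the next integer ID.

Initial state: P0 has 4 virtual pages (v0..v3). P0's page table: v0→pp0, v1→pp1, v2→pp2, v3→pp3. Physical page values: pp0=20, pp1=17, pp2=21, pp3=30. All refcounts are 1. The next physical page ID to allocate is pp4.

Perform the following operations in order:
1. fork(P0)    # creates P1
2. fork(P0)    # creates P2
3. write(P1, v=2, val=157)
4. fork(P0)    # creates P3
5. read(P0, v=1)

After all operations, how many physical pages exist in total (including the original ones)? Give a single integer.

Answer: 5

Derivation:
Op 1: fork(P0) -> P1. 4 ppages; refcounts: pp0:2 pp1:2 pp2:2 pp3:2
Op 2: fork(P0) -> P2. 4 ppages; refcounts: pp0:3 pp1:3 pp2:3 pp3:3
Op 3: write(P1, v2, 157). refcount(pp2)=3>1 -> COPY to pp4. 5 ppages; refcounts: pp0:3 pp1:3 pp2:2 pp3:3 pp4:1
Op 4: fork(P0) -> P3. 5 ppages; refcounts: pp0:4 pp1:4 pp2:3 pp3:4 pp4:1
Op 5: read(P0, v1) -> 17. No state change.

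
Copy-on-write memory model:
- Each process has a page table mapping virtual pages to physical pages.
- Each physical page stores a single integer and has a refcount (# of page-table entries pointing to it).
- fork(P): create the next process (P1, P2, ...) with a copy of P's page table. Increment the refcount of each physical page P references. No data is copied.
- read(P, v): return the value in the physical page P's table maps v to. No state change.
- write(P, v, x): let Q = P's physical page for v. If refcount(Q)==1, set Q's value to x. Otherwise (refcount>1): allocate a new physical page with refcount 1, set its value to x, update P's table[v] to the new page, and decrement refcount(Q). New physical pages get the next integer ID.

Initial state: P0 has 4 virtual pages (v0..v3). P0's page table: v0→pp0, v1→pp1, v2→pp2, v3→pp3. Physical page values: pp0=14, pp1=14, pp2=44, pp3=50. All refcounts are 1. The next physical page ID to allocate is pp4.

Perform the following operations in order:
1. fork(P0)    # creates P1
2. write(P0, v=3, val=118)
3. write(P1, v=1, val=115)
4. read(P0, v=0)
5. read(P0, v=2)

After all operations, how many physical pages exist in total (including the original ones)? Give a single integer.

Op 1: fork(P0) -> P1. 4 ppages; refcounts: pp0:2 pp1:2 pp2:2 pp3:2
Op 2: write(P0, v3, 118). refcount(pp3)=2>1 -> COPY to pp4. 5 ppages; refcounts: pp0:2 pp1:2 pp2:2 pp3:1 pp4:1
Op 3: write(P1, v1, 115). refcount(pp1)=2>1 -> COPY to pp5. 6 ppages; refcounts: pp0:2 pp1:1 pp2:2 pp3:1 pp4:1 pp5:1
Op 4: read(P0, v0) -> 14. No state change.
Op 5: read(P0, v2) -> 44. No state change.

Answer: 6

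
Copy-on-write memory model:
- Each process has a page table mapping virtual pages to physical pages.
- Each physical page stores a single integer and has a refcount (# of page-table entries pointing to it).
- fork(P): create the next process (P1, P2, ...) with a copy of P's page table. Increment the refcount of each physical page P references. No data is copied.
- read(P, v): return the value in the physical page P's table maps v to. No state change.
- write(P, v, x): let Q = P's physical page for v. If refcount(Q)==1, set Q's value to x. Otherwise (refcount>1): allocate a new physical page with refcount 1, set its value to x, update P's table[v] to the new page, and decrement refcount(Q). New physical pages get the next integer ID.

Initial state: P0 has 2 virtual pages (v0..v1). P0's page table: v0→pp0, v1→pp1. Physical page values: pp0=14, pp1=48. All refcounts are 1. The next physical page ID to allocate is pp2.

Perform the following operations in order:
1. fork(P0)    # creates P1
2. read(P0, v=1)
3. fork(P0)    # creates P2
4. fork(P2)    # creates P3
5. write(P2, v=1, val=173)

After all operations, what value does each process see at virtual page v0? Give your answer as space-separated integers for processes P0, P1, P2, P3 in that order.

Answer: 14 14 14 14

Derivation:
Op 1: fork(P0) -> P1. 2 ppages; refcounts: pp0:2 pp1:2
Op 2: read(P0, v1) -> 48. No state change.
Op 3: fork(P0) -> P2. 2 ppages; refcounts: pp0:3 pp1:3
Op 4: fork(P2) -> P3. 2 ppages; refcounts: pp0:4 pp1:4
Op 5: write(P2, v1, 173). refcount(pp1)=4>1 -> COPY to pp2. 3 ppages; refcounts: pp0:4 pp1:3 pp2:1
P0: v0 -> pp0 = 14
P1: v0 -> pp0 = 14
P2: v0 -> pp0 = 14
P3: v0 -> pp0 = 14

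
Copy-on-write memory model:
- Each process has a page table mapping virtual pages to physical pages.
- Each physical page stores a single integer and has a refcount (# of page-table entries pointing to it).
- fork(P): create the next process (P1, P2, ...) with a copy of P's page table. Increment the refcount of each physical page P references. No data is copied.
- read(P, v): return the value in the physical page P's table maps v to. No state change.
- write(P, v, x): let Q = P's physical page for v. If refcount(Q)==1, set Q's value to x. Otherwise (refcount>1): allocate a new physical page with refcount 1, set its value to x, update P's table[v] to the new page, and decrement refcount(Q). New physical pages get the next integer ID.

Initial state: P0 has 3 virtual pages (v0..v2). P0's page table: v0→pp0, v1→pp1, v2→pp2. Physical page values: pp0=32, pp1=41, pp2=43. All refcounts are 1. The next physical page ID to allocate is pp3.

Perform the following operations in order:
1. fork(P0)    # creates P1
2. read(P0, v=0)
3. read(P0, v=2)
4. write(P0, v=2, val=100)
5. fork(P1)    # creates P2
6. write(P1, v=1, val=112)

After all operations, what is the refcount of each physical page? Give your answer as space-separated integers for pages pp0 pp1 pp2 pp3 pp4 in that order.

Op 1: fork(P0) -> P1. 3 ppages; refcounts: pp0:2 pp1:2 pp2:2
Op 2: read(P0, v0) -> 32. No state change.
Op 3: read(P0, v2) -> 43. No state change.
Op 4: write(P0, v2, 100). refcount(pp2)=2>1 -> COPY to pp3. 4 ppages; refcounts: pp0:2 pp1:2 pp2:1 pp3:1
Op 5: fork(P1) -> P2. 4 ppages; refcounts: pp0:3 pp1:3 pp2:2 pp3:1
Op 6: write(P1, v1, 112). refcount(pp1)=3>1 -> COPY to pp4. 5 ppages; refcounts: pp0:3 pp1:2 pp2:2 pp3:1 pp4:1

Answer: 3 2 2 1 1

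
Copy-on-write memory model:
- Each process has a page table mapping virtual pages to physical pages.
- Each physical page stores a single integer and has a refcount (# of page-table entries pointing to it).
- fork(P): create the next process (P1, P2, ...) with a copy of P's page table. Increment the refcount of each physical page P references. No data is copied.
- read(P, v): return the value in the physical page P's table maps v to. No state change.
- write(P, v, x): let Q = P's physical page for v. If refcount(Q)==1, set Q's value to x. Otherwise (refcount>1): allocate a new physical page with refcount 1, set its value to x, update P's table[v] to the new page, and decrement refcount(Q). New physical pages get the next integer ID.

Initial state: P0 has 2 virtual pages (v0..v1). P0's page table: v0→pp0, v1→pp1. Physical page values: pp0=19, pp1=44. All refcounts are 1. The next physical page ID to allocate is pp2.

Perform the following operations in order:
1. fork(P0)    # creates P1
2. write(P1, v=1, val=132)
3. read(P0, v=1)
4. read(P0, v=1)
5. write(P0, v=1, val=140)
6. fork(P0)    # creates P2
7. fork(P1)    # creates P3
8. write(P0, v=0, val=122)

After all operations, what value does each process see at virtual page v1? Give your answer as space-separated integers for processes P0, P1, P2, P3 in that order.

Op 1: fork(P0) -> P1. 2 ppages; refcounts: pp0:2 pp1:2
Op 2: write(P1, v1, 132). refcount(pp1)=2>1 -> COPY to pp2. 3 ppages; refcounts: pp0:2 pp1:1 pp2:1
Op 3: read(P0, v1) -> 44. No state change.
Op 4: read(P0, v1) -> 44. No state change.
Op 5: write(P0, v1, 140). refcount(pp1)=1 -> write in place. 3 ppages; refcounts: pp0:2 pp1:1 pp2:1
Op 6: fork(P0) -> P2. 3 ppages; refcounts: pp0:3 pp1:2 pp2:1
Op 7: fork(P1) -> P3. 3 ppages; refcounts: pp0:4 pp1:2 pp2:2
Op 8: write(P0, v0, 122). refcount(pp0)=4>1 -> COPY to pp3. 4 ppages; refcounts: pp0:3 pp1:2 pp2:2 pp3:1
P0: v1 -> pp1 = 140
P1: v1 -> pp2 = 132
P2: v1 -> pp1 = 140
P3: v1 -> pp2 = 132

Answer: 140 132 140 132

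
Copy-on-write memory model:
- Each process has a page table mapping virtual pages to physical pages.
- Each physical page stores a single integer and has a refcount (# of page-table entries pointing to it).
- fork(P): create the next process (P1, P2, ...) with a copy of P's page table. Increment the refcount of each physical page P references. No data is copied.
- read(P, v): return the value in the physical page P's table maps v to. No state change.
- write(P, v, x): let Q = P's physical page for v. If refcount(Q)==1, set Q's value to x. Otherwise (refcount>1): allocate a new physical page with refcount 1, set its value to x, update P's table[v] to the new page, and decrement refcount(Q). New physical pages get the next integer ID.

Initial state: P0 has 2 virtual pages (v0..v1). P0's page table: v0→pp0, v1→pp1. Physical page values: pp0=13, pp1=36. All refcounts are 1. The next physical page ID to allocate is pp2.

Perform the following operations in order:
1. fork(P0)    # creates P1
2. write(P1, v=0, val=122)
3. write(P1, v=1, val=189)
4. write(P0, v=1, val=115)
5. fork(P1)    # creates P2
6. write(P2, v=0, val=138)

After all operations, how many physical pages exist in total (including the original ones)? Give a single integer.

Answer: 5

Derivation:
Op 1: fork(P0) -> P1. 2 ppages; refcounts: pp0:2 pp1:2
Op 2: write(P1, v0, 122). refcount(pp0)=2>1 -> COPY to pp2. 3 ppages; refcounts: pp0:1 pp1:2 pp2:1
Op 3: write(P1, v1, 189). refcount(pp1)=2>1 -> COPY to pp3. 4 ppages; refcounts: pp0:1 pp1:1 pp2:1 pp3:1
Op 4: write(P0, v1, 115). refcount(pp1)=1 -> write in place. 4 ppages; refcounts: pp0:1 pp1:1 pp2:1 pp3:1
Op 5: fork(P1) -> P2. 4 ppages; refcounts: pp0:1 pp1:1 pp2:2 pp3:2
Op 6: write(P2, v0, 138). refcount(pp2)=2>1 -> COPY to pp4. 5 ppages; refcounts: pp0:1 pp1:1 pp2:1 pp3:2 pp4:1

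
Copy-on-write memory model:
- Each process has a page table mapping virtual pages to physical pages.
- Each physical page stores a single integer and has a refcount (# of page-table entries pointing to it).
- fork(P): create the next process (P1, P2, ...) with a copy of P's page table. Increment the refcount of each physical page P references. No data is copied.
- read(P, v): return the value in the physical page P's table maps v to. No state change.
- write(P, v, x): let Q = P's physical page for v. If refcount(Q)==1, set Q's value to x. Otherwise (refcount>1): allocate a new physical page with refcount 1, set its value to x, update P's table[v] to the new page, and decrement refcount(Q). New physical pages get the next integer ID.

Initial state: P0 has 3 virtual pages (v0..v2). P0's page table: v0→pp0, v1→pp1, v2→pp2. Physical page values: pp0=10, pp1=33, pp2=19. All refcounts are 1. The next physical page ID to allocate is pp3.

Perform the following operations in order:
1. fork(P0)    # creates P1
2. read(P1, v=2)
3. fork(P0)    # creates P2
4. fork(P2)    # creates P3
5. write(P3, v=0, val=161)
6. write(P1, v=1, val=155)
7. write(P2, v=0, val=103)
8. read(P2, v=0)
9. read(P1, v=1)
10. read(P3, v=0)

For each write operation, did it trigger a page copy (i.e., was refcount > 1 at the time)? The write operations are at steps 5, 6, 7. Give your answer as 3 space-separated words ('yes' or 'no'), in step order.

Op 1: fork(P0) -> P1. 3 ppages; refcounts: pp0:2 pp1:2 pp2:2
Op 2: read(P1, v2) -> 19. No state change.
Op 3: fork(P0) -> P2. 3 ppages; refcounts: pp0:3 pp1:3 pp2:3
Op 4: fork(P2) -> P3. 3 ppages; refcounts: pp0:4 pp1:4 pp2:4
Op 5: write(P3, v0, 161). refcount(pp0)=4>1 -> COPY to pp3. 4 ppages; refcounts: pp0:3 pp1:4 pp2:4 pp3:1
Op 6: write(P1, v1, 155). refcount(pp1)=4>1 -> COPY to pp4. 5 ppages; refcounts: pp0:3 pp1:3 pp2:4 pp3:1 pp4:1
Op 7: write(P2, v0, 103). refcount(pp0)=3>1 -> COPY to pp5. 6 ppages; refcounts: pp0:2 pp1:3 pp2:4 pp3:1 pp4:1 pp5:1
Op 8: read(P2, v0) -> 103. No state change.
Op 9: read(P1, v1) -> 155. No state change.
Op 10: read(P3, v0) -> 161. No state change.

yes yes yes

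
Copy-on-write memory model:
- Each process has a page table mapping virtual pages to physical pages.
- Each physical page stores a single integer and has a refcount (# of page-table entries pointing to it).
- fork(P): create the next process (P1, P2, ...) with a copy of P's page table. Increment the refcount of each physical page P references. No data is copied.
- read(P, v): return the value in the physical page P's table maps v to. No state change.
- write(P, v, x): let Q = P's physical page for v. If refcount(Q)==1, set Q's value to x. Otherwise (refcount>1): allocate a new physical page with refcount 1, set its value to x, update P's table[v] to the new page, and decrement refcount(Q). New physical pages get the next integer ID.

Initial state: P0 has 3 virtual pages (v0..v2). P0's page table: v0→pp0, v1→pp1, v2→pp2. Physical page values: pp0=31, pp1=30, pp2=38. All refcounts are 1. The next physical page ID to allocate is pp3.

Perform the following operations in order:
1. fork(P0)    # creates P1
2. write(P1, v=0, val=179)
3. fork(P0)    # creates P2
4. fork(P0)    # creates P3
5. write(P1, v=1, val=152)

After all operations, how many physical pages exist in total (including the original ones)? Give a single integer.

Answer: 5

Derivation:
Op 1: fork(P0) -> P1. 3 ppages; refcounts: pp0:2 pp1:2 pp2:2
Op 2: write(P1, v0, 179). refcount(pp0)=2>1 -> COPY to pp3. 4 ppages; refcounts: pp0:1 pp1:2 pp2:2 pp3:1
Op 3: fork(P0) -> P2. 4 ppages; refcounts: pp0:2 pp1:3 pp2:3 pp3:1
Op 4: fork(P0) -> P3. 4 ppages; refcounts: pp0:3 pp1:4 pp2:4 pp3:1
Op 5: write(P1, v1, 152). refcount(pp1)=4>1 -> COPY to pp4. 5 ppages; refcounts: pp0:3 pp1:3 pp2:4 pp3:1 pp4:1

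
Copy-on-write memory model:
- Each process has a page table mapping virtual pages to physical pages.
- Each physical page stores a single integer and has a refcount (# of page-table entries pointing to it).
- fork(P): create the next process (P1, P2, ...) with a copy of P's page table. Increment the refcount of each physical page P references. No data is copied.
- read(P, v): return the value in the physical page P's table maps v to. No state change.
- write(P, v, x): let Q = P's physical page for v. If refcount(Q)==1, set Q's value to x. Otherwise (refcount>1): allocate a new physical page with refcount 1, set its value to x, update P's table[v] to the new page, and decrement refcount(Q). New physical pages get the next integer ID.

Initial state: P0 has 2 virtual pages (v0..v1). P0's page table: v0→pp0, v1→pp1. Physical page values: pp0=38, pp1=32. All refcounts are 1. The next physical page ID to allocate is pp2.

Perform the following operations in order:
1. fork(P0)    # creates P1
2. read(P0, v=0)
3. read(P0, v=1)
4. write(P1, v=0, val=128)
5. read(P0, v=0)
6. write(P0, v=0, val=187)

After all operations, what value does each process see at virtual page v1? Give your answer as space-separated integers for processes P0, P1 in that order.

Answer: 32 32

Derivation:
Op 1: fork(P0) -> P1. 2 ppages; refcounts: pp0:2 pp1:2
Op 2: read(P0, v0) -> 38. No state change.
Op 3: read(P0, v1) -> 32. No state change.
Op 4: write(P1, v0, 128). refcount(pp0)=2>1 -> COPY to pp2. 3 ppages; refcounts: pp0:1 pp1:2 pp2:1
Op 5: read(P0, v0) -> 38. No state change.
Op 6: write(P0, v0, 187). refcount(pp0)=1 -> write in place. 3 ppages; refcounts: pp0:1 pp1:2 pp2:1
P0: v1 -> pp1 = 32
P1: v1 -> pp1 = 32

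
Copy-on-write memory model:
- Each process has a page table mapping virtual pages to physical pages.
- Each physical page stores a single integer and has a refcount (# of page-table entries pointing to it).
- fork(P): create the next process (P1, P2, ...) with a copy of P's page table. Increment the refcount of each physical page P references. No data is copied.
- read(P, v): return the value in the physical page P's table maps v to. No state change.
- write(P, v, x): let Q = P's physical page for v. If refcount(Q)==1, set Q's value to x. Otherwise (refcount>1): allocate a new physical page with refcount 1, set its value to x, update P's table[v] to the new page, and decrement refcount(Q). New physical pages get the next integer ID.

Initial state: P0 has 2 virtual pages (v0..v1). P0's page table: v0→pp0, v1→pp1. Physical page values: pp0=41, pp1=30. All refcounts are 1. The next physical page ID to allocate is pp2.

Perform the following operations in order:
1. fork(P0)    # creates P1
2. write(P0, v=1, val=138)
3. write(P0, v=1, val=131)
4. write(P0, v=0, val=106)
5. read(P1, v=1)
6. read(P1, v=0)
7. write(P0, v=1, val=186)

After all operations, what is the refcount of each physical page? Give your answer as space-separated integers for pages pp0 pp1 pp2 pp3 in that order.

Answer: 1 1 1 1

Derivation:
Op 1: fork(P0) -> P1. 2 ppages; refcounts: pp0:2 pp1:2
Op 2: write(P0, v1, 138). refcount(pp1)=2>1 -> COPY to pp2. 3 ppages; refcounts: pp0:2 pp1:1 pp2:1
Op 3: write(P0, v1, 131). refcount(pp2)=1 -> write in place. 3 ppages; refcounts: pp0:2 pp1:1 pp2:1
Op 4: write(P0, v0, 106). refcount(pp0)=2>1 -> COPY to pp3. 4 ppages; refcounts: pp0:1 pp1:1 pp2:1 pp3:1
Op 5: read(P1, v1) -> 30. No state change.
Op 6: read(P1, v0) -> 41. No state change.
Op 7: write(P0, v1, 186). refcount(pp2)=1 -> write in place. 4 ppages; refcounts: pp0:1 pp1:1 pp2:1 pp3:1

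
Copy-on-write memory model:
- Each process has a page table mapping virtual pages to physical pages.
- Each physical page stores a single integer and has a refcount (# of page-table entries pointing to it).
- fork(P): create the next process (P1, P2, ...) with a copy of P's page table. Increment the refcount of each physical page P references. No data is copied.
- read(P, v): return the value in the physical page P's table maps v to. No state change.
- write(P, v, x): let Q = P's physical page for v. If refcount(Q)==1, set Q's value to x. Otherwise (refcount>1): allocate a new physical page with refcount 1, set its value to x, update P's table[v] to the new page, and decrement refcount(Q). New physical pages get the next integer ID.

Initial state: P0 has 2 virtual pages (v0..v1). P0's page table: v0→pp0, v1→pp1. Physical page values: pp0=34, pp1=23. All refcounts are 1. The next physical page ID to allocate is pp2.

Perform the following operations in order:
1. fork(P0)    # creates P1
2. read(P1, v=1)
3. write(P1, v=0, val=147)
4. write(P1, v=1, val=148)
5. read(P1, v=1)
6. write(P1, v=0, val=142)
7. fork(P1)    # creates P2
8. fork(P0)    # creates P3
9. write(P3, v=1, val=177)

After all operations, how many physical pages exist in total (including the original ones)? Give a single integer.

Answer: 5

Derivation:
Op 1: fork(P0) -> P1. 2 ppages; refcounts: pp0:2 pp1:2
Op 2: read(P1, v1) -> 23. No state change.
Op 3: write(P1, v0, 147). refcount(pp0)=2>1 -> COPY to pp2. 3 ppages; refcounts: pp0:1 pp1:2 pp2:1
Op 4: write(P1, v1, 148). refcount(pp1)=2>1 -> COPY to pp3. 4 ppages; refcounts: pp0:1 pp1:1 pp2:1 pp3:1
Op 5: read(P1, v1) -> 148. No state change.
Op 6: write(P1, v0, 142). refcount(pp2)=1 -> write in place. 4 ppages; refcounts: pp0:1 pp1:1 pp2:1 pp3:1
Op 7: fork(P1) -> P2. 4 ppages; refcounts: pp0:1 pp1:1 pp2:2 pp3:2
Op 8: fork(P0) -> P3. 4 ppages; refcounts: pp0:2 pp1:2 pp2:2 pp3:2
Op 9: write(P3, v1, 177). refcount(pp1)=2>1 -> COPY to pp4. 5 ppages; refcounts: pp0:2 pp1:1 pp2:2 pp3:2 pp4:1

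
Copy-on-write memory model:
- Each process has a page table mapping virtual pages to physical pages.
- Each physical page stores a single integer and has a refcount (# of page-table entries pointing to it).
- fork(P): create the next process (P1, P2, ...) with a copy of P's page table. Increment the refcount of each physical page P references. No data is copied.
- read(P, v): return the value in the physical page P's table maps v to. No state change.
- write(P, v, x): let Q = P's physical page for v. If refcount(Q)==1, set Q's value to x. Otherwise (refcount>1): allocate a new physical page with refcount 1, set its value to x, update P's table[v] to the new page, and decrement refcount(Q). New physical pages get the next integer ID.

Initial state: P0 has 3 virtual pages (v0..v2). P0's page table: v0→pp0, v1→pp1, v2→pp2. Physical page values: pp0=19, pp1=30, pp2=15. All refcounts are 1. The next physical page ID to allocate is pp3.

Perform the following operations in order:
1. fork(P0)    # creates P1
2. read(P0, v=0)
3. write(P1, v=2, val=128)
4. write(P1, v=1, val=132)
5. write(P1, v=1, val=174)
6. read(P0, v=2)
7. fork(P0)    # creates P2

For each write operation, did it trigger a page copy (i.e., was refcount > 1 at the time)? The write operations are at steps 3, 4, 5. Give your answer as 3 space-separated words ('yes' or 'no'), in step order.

Op 1: fork(P0) -> P1. 3 ppages; refcounts: pp0:2 pp1:2 pp2:2
Op 2: read(P0, v0) -> 19. No state change.
Op 3: write(P1, v2, 128). refcount(pp2)=2>1 -> COPY to pp3. 4 ppages; refcounts: pp0:2 pp1:2 pp2:1 pp3:1
Op 4: write(P1, v1, 132). refcount(pp1)=2>1 -> COPY to pp4. 5 ppages; refcounts: pp0:2 pp1:1 pp2:1 pp3:1 pp4:1
Op 5: write(P1, v1, 174). refcount(pp4)=1 -> write in place. 5 ppages; refcounts: pp0:2 pp1:1 pp2:1 pp3:1 pp4:1
Op 6: read(P0, v2) -> 15. No state change.
Op 7: fork(P0) -> P2. 5 ppages; refcounts: pp0:3 pp1:2 pp2:2 pp3:1 pp4:1

yes yes no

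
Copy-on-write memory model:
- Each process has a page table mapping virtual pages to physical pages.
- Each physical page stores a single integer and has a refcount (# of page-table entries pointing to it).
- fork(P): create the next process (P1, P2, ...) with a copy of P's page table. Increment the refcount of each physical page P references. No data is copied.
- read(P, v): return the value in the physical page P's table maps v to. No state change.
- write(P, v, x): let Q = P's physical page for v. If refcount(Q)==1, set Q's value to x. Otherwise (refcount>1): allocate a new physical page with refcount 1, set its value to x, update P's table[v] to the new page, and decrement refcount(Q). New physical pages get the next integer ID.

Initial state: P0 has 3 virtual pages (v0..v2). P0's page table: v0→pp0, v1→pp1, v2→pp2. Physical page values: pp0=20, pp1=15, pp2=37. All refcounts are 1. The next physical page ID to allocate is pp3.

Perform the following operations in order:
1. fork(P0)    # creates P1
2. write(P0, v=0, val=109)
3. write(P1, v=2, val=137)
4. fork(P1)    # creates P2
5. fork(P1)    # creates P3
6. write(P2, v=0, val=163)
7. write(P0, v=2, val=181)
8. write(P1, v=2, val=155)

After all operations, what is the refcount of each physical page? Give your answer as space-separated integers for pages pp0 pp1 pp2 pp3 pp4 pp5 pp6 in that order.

Answer: 2 4 1 1 2 1 1

Derivation:
Op 1: fork(P0) -> P1. 3 ppages; refcounts: pp0:2 pp1:2 pp2:2
Op 2: write(P0, v0, 109). refcount(pp0)=2>1 -> COPY to pp3. 4 ppages; refcounts: pp0:1 pp1:2 pp2:2 pp3:1
Op 3: write(P1, v2, 137). refcount(pp2)=2>1 -> COPY to pp4. 5 ppages; refcounts: pp0:1 pp1:2 pp2:1 pp3:1 pp4:1
Op 4: fork(P1) -> P2. 5 ppages; refcounts: pp0:2 pp1:3 pp2:1 pp3:1 pp4:2
Op 5: fork(P1) -> P3. 5 ppages; refcounts: pp0:3 pp1:4 pp2:1 pp3:1 pp4:3
Op 6: write(P2, v0, 163). refcount(pp0)=3>1 -> COPY to pp5. 6 ppages; refcounts: pp0:2 pp1:4 pp2:1 pp3:1 pp4:3 pp5:1
Op 7: write(P0, v2, 181). refcount(pp2)=1 -> write in place. 6 ppages; refcounts: pp0:2 pp1:4 pp2:1 pp3:1 pp4:3 pp5:1
Op 8: write(P1, v2, 155). refcount(pp4)=3>1 -> COPY to pp6. 7 ppages; refcounts: pp0:2 pp1:4 pp2:1 pp3:1 pp4:2 pp5:1 pp6:1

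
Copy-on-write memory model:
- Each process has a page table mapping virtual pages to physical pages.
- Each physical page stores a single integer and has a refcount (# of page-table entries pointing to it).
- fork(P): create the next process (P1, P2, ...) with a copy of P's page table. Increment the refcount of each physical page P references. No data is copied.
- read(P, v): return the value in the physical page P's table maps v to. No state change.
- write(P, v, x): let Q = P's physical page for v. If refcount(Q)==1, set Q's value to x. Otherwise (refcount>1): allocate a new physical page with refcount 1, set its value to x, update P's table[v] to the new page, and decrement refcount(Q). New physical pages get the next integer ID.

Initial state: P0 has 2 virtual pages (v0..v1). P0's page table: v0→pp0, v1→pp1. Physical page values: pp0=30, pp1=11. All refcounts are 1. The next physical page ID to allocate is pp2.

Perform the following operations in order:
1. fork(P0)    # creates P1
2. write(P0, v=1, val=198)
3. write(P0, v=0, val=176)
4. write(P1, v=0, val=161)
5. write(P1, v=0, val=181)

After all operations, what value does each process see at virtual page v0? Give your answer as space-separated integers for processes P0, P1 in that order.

Op 1: fork(P0) -> P1. 2 ppages; refcounts: pp0:2 pp1:2
Op 2: write(P0, v1, 198). refcount(pp1)=2>1 -> COPY to pp2. 3 ppages; refcounts: pp0:2 pp1:1 pp2:1
Op 3: write(P0, v0, 176). refcount(pp0)=2>1 -> COPY to pp3. 4 ppages; refcounts: pp0:1 pp1:1 pp2:1 pp3:1
Op 4: write(P1, v0, 161). refcount(pp0)=1 -> write in place. 4 ppages; refcounts: pp0:1 pp1:1 pp2:1 pp3:1
Op 5: write(P1, v0, 181). refcount(pp0)=1 -> write in place. 4 ppages; refcounts: pp0:1 pp1:1 pp2:1 pp3:1
P0: v0 -> pp3 = 176
P1: v0 -> pp0 = 181

Answer: 176 181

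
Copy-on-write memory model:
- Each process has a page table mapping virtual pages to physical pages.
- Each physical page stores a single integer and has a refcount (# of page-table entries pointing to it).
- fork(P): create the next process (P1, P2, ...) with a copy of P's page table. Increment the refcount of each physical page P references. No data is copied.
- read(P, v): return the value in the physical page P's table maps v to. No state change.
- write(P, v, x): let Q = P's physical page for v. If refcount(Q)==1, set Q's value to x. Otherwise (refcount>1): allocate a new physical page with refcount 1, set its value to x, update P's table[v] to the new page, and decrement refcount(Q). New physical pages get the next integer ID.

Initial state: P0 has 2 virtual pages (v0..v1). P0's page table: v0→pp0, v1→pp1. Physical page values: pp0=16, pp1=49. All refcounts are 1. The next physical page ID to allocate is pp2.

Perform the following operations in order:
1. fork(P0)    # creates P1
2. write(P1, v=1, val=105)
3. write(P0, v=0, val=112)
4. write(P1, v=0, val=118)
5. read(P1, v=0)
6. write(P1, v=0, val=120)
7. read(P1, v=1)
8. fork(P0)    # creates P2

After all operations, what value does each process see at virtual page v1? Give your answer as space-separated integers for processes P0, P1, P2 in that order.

Answer: 49 105 49

Derivation:
Op 1: fork(P0) -> P1. 2 ppages; refcounts: pp0:2 pp1:2
Op 2: write(P1, v1, 105). refcount(pp1)=2>1 -> COPY to pp2. 3 ppages; refcounts: pp0:2 pp1:1 pp2:1
Op 3: write(P0, v0, 112). refcount(pp0)=2>1 -> COPY to pp3. 4 ppages; refcounts: pp0:1 pp1:1 pp2:1 pp3:1
Op 4: write(P1, v0, 118). refcount(pp0)=1 -> write in place. 4 ppages; refcounts: pp0:1 pp1:1 pp2:1 pp3:1
Op 5: read(P1, v0) -> 118. No state change.
Op 6: write(P1, v0, 120). refcount(pp0)=1 -> write in place. 4 ppages; refcounts: pp0:1 pp1:1 pp2:1 pp3:1
Op 7: read(P1, v1) -> 105. No state change.
Op 8: fork(P0) -> P2. 4 ppages; refcounts: pp0:1 pp1:2 pp2:1 pp3:2
P0: v1 -> pp1 = 49
P1: v1 -> pp2 = 105
P2: v1 -> pp1 = 49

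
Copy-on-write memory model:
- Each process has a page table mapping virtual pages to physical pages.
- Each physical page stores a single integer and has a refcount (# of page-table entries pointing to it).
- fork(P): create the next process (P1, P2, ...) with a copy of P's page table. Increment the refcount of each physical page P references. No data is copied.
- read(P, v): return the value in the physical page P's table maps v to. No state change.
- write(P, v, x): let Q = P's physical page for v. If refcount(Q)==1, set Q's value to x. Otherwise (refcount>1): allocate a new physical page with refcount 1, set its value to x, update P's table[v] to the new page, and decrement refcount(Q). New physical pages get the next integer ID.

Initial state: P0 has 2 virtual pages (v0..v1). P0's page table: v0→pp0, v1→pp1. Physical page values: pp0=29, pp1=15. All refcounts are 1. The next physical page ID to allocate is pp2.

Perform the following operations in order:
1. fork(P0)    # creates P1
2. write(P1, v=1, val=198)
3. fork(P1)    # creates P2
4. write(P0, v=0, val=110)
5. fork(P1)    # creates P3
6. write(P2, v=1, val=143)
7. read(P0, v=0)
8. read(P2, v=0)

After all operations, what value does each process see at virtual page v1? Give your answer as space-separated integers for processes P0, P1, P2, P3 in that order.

Answer: 15 198 143 198

Derivation:
Op 1: fork(P0) -> P1. 2 ppages; refcounts: pp0:2 pp1:2
Op 2: write(P1, v1, 198). refcount(pp1)=2>1 -> COPY to pp2. 3 ppages; refcounts: pp0:2 pp1:1 pp2:1
Op 3: fork(P1) -> P2. 3 ppages; refcounts: pp0:3 pp1:1 pp2:2
Op 4: write(P0, v0, 110). refcount(pp0)=3>1 -> COPY to pp3. 4 ppages; refcounts: pp0:2 pp1:1 pp2:2 pp3:1
Op 5: fork(P1) -> P3. 4 ppages; refcounts: pp0:3 pp1:1 pp2:3 pp3:1
Op 6: write(P2, v1, 143). refcount(pp2)=3>1 -> COPY to pp4. 5 ppages; refcounts: pp0:3 pp1:1 pp2:2 pp3:1 pp4:1
Op 7: read(P0, v0) -> 110. No state change.
Op 8: read(P2, v0) -> 29. No state change.
P0: v1 -> pp1 = 15
P1: v1 -> pp2 = 198
P2: v1 -> pp4 = 143
P3: v1 -> pp2 = 198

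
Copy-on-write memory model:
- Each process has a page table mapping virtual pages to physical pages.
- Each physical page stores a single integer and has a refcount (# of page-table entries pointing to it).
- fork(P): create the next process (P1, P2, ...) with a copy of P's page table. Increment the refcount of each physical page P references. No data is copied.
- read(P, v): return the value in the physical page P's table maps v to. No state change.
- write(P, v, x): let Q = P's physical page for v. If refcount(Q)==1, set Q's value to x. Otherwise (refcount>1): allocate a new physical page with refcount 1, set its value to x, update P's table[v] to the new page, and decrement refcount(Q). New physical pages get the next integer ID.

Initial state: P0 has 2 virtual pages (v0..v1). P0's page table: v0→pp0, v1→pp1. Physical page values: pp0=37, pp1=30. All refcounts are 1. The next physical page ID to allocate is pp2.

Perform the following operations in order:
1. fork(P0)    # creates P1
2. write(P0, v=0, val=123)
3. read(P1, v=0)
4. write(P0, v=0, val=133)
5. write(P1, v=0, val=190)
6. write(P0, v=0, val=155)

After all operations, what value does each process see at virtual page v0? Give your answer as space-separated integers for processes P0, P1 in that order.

Answer: 155 190

Derivation:
Op 1: fork(P0) -> P1. 2 ppages; refcounts: pp0:2 pp1:2
Op 2: write(P0, v0, 123). refcount(pp0)=2>1 -> COPY to pp2. 3 ppages; refcounts: pp0:1 pp1:2 pp2:1
Op 3: read(P1, v0) -> 37. No state change.
Op 4: write(P0, v0, 133). refcount(pp2)=1 -> write in place. 3 ppages; refcounts: pp0:1 pp1:2 pp2:1
Op 5: write(P1, v0, 190). refcount(pp0)=1 -> write in place. 3 ppages; refcounts: pp0:1 pp1:2 pp2:1
Op 6: write(P0, v0, 155). refcount(pp2)=1 -> write in place. 3 ppages; refcounts: pp0:1 pp1:2 pp2:1
P0: v0 -> pp2 = 155
P1: v0 -> pp0 = 190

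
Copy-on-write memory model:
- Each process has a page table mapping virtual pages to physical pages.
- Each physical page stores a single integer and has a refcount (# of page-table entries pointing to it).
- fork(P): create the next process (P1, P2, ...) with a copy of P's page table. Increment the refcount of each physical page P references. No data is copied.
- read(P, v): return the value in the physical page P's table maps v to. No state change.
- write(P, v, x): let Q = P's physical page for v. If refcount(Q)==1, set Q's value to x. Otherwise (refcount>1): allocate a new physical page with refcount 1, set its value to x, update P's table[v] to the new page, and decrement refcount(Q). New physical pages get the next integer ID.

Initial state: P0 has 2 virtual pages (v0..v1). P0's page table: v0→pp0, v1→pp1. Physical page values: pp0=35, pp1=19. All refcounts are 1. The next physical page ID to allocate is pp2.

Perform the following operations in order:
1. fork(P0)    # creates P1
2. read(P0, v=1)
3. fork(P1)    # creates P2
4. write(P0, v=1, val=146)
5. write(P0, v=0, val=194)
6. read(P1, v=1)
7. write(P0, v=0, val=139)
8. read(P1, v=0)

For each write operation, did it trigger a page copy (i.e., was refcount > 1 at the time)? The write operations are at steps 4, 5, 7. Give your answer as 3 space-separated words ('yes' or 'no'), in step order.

Op 1: fork(P0) -> P1. 2 ppages; refcounts: pp0:2 pp1:2
Op 2: read(P0, v1) -> 19. No state change.
Op 3: fork(P1) -> P2. 2 ppages; refcounts: pp0:3 pp1:3
Op 4: write(P0, v1, 146). refcount(pp1)=3>1 -> COPY to pp2. 3 ppages; refcounts: pp0:3 pp1:2 pp2:1
Op 5: write(P0, v0, 194). refcount(pp0)=3>1 -> COPY to pp3. 4 ppages; refcounts: pp0:2 pp1:2 pp2:1 pp3:1
Op 6: read(P1, v1) -> 19. No state change.
Op 7: write(P0, v0, 139). refcount(pp3)=1 -> write in place. 4 ppages; refcounts: pp0:2 pp1:2 pp2:1 pp3:1
Op 8: read(P1, v0) -> 35. No state change.

yes yes no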